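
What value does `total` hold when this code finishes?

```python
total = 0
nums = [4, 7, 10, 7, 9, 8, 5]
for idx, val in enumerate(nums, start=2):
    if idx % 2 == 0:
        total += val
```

Let's trace through this code step by step.

Initialize: total = 0
Initialize: nums = [4, 7, 10, 7, 9, 8, 5]
Entering loop: for idx, val in enumerate(nums, start=2):

After execution: total = 28
28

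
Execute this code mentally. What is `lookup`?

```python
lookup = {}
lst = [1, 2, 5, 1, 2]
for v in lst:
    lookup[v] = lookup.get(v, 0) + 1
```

Let's trace through this code step by step.

Initialize: lookup = {}
Initialize: lst = [1, 2, 5, 1, 2]
Entering loop: for v in lst:

After execution: lookup = {1: 2, 2: 2, 5: 1}
{1: 2, 2: 2, 5: 1}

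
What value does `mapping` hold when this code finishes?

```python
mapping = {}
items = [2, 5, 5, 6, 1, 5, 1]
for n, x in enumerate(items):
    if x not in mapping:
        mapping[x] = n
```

Let's trace through this code step by step.

Initialize: mapping = {}
Initialize: items = [2, 5, 5, 6, 1, 5, 1]
Entering loop: for n, x in enumerate(items):

After execution: mapping = {2: 0, 5: 1, 6: 3, 1: 4}
{2: 0, 5: 1, 6: 3, 1: 4}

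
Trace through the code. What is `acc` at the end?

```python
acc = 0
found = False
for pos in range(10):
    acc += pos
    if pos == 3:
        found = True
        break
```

Let's trace through this code step by step.

Initialize: acc = 0
Initialize: found = False
Entering loop: for pos in range(10):

After execution: acc = 6
6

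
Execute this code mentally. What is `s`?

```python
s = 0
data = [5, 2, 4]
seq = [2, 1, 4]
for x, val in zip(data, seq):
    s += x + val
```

Let's trace through this code step by step.

Initialize: s = 0
Initialize: data = [5, 2, 4]
Initialize: seq = [2, 1, 4]
Entering loop: for x, val in zip(data, seq):

After execution: s = 18
18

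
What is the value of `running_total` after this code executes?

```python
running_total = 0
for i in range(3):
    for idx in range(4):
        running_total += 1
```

Let's trace through this code step by step.

Initialize: running_total = 0
Entering loop: for i in range(3):

After execution: running_total = 12
12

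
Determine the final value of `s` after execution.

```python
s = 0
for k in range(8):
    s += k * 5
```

Let's trace through this code step by step.

Initialize: s = 0
Entering loop: for k in range(8):

After execution: s = 140
140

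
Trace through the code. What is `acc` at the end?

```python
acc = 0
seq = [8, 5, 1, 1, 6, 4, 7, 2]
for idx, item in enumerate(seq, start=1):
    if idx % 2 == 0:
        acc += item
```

Let's trace through this code step by step.

Initialize: acc = 0
Initialize: seq = [8, 5, 1, 1, 6, 4, 7, 2]
Entering loop: for idx, item in enumerate(seq, start=1):

After execution: acc = 12
12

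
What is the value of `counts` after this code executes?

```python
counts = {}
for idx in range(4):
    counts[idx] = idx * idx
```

Let's trace through this code step by step.

Initialize: counts = {}
Entering loop: for idx in range(4):

After execution: counts = {0: 0, 1: 1, 2: 4, 3: 9}
{0: 0, 1: 1, 2: 4, 3: 9}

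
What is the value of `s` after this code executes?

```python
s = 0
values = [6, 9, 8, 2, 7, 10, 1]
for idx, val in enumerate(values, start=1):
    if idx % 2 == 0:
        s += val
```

Let's trace through this code step by step.

Initialize: s = 0
Initialize: values = [6, 9, 8, 2, 7, 10, 1]
Entering loop: for idx, val in enumerate(values, start=1):

After execution: s = 21
21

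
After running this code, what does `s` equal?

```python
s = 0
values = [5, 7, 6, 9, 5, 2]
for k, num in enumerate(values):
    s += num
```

Let's trace through this code step by step.

Initialize: s = 0
Initialize: values = [5, 7, 6, 9, 5, 2]
Entering loop: for k, num in enumerate(values):

After execution: s = 34
34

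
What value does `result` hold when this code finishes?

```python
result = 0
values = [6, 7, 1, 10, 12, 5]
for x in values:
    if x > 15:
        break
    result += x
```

Let's trace through this code step by step.

Initialize: result = 0
Initialize: values = [6, 7, 1, 10, 12, 5]
Entering loop: for x in values:

After execution: result = 41
41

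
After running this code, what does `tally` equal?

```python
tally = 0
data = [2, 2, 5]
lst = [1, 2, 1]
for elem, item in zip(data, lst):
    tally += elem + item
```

Let's trace through this code step by step.

Initialize: tally = 0
Initialize: data = [2, 2, 5]
Initialize: lst = [1, 2, 1]
Entering loop: for elem, item in zip(data, lst):

After execution: tally = 13
13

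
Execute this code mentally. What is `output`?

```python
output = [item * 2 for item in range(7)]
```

Let's trace through this code step by step.

Initialize: output = [item * 2 for item in range(7)]

After execution: output = [0, 2, 4, 6, 8, 10, 12]
[0, 2, 4, 6, 8, 10, 12]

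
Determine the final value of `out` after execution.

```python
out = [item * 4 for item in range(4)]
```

Let's trace through this code step by step.

Initialize: out = [item * 4 for item in range(4)]

After execution: out = [0, 4, 8, 12]
[0, 4, 8, 12]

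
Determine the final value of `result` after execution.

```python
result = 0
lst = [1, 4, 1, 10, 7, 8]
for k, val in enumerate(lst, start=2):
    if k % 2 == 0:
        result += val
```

Let's trace through this code step by step.

Initialize: result = 0
Initialize: lst = [1, 4, 1, 10, 7, 8]
Entering loop: for k, val in enumerate(lst, start=2):

After execution: result = 9
9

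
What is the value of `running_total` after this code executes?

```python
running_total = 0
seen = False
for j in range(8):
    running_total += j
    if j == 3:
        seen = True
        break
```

Let's trace through this code step by step.

Initialize: running_total = 0
Initialize: seen = False
Entering loop: for j in range(8):

After execution: running_total = 6
6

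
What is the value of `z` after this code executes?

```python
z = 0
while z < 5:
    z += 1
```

Let's trace through this code step by step.

Initialize: z = 0
Entering loop: while z < 5:

After execution: z = 5
5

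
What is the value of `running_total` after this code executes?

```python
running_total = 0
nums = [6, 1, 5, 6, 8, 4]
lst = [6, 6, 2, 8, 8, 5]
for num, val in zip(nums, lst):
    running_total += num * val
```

Let's trace through this code step by step.

Initialize: running_total = 0
Initialize: nums = [6, 1, 5, 6, 8, 4]
Initialize: lst = [6, 6, 2, 8, 8, 5]
Entering loop: for num, val in zip(nums, lst):

After execution: running_total = 184
184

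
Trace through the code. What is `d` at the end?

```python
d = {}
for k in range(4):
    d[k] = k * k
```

Let's trace through this code step by step.

Initialize: d = {}
Entering loop: for k in range(4):

After execution: d = {0: 0, 1: 1, 2: 4, 3: 9}
{0: 0, 1: 1, 2: 4, 3: 9}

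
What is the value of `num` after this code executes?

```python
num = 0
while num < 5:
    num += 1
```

Let's trace through this code step by step.

Initialize: num = 0
Entering loop: while num < 5:

After execution: num = 5
5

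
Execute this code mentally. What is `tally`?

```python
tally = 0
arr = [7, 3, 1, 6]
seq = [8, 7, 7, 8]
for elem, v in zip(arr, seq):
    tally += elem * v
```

Let's trace through this code step by step.

Initialize: tally = 0
Initialize: arr = [7, 3, 1, 6]
Initialize: seq = [8, 7, 7, 8]
Entering loop: for elem, v in zip(arr, seq):

After execution: tally = 132
132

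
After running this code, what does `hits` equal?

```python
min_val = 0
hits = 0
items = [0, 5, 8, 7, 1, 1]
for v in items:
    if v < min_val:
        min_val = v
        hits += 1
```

Let's trace through this code step by step.

Initialize: min_val = 0
Initialize: hits = 0
Initialize: items = [0, 5, 8, 7, 1, 1]
Entering loop: for v in items:

After execution: hits = 0
0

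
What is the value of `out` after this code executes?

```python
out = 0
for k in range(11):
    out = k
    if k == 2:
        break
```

Let's trace through this code step by step.

Initialize: out = 0
Entering loop: for k in range(11):

After execution: out = 2
2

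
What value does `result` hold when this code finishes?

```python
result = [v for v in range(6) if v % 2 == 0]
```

Let's trace through this code step by step.

Initialize: result = [v for v in range(6) if v % 2 == 0]

After execution: result = [0, 2, 4]
[0, 2, 4]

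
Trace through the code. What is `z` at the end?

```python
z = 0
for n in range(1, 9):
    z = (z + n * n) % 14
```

Let's trace through this code step by step.

Initialize: z = 0
Entering loop: for n in range(1, 9):

After execution: z = 8
8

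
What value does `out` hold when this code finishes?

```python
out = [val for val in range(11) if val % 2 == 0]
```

Let's trace through this code step by step.

Initialize: out = [val for val in range(11) if val % 2 == 0]

After execution: out = [0, 2, 4, 6, 8, 10]
[0, 2, 4, 6, 8, 10]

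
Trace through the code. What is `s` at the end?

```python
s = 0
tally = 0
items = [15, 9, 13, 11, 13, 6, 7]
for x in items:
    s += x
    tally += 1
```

Let's trace through this code step by step.

Initialize: s = 0
Initialize: tally = 0
Initialize: items = [15, 9, 13, 11, 13, 6, 7]
Entering loop: for x in items:

After execution: s = 74
74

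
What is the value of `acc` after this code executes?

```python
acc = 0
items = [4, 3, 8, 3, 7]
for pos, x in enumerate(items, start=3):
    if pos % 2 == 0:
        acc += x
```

Let's trace through this code step by step.

Initialize: acc = 0
Initialize: items = [4, 3, 8, 3, 7]
Entering loop: for pos, x in enumerate(items, start=3):

After execution: acc = 6
6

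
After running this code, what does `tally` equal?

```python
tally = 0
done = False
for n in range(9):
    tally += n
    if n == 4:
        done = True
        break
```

Let's trace through this code step by step.

Initialize: tally = 0
Initialize: done = False
Entering loop: for n in range(9):

After execution: tally = 10
10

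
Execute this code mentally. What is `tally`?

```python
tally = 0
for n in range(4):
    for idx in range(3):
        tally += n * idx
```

Let's trace through this code step by step.

Initialize: tally = 0
Entering loop: for n in range(4):

After execution: tally = 18
18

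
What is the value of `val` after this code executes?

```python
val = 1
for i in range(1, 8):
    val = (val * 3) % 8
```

Let's trace through this code step by step.

Initialize: val = 1
Entering loop: for i in range(1, 8):

After execution: val = 3
3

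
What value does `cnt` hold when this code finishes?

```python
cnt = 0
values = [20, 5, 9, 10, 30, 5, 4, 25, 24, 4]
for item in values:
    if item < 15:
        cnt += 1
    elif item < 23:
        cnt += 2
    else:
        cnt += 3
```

Let's trace through this code step by step.

Initialize: cnt = 0
Initialize: values = [20, 5, 9, 10, 30, 5, 4, 25, 24, 4]
Entering loop: for item in values:

After execution: cnt = 17
17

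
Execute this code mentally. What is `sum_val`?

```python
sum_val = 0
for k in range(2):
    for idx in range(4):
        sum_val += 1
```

Let's trace through this code step by step.

Initialize: sum_val = 0
Entering loop: for k in range(2):

After execution: sum_val = 8
8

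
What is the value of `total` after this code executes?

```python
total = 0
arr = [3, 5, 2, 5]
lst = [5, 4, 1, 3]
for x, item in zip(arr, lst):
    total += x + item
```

Let's trace through this code step by step.

Initialize: total = 0
Initialize: arr = [3, 5, 2, 5]
Initialize: lst = [5, 4, 1, 3]
Entering loop: for x, item in zip(arr, lst):

After execution: total = 28
28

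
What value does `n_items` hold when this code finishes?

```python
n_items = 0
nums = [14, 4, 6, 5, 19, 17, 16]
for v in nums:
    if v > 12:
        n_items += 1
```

Let's trace through this code step by step.

Initialize: n_items = 0
Initialize: nums = [14, 4, 6, 5, 19, 17, 16]
Entering loop: for v in nums:

After execution: n_items = 4
4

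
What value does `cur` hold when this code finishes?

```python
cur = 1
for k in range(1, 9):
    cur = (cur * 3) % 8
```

Let's trace through this code step by step.

Initialize: cur = 1
Entering loop: for k in range(1, 9):

After execution: cur = 1
1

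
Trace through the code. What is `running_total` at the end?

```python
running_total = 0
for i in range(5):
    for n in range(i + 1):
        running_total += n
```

Let's trace through this code step by step.

Initialize: running_total = 0
Entering loop: for i in range(5):

After execution: running_total = 20
20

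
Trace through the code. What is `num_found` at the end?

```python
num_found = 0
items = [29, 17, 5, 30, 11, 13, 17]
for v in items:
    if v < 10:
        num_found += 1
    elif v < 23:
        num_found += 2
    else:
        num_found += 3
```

Let's trace through this code step by step.

Initialize: num_found = 0
Initialize: items = [29, 17, 5, 30, 11, 13, 17]
Entering loop: for v in items:

After execution: num_found = 15
15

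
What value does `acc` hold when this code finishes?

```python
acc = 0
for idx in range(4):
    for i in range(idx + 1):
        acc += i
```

Let's trace through this code step by step.

Initialize: acc = 0
Entering loop: for idx in range(4):

After execution: acc = 10
10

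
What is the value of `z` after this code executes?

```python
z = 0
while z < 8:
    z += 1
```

Let's trace through this code step by step.

Initialize: z = 0
Entering loop: while z < 8:

After execution: z = 8
8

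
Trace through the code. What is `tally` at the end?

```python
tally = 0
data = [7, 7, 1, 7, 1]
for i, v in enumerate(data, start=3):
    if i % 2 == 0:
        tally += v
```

Let's trace through this code step by step.

Initialize: tally = 0
Initialize: data = [7, 7, 1, 7, 1]
Entering loop: for i, v in enumerate(data, start=3):

After execution: tally = 14
14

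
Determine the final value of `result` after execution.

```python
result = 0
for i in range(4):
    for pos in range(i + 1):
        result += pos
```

Let's trace through this code step by step.

Initialize: result = 0
Entering loop: for i in range(4):

After execution: result = 10
10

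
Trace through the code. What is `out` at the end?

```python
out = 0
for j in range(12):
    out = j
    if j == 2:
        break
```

Let's trace through this code step by step.

Initialize: out = 0
Entering loop: for j in range(12):

After execution: out = 2
2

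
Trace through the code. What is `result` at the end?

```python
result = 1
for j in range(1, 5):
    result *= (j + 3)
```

Let's trace through this code step by step.

Initialize: result = 1
Entering loop: for j in range(1, 5):

After execution: result = 840
840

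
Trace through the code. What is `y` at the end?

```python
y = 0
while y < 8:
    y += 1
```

Let's trace through this code step by step.

Initialize: y = 0
Entering loop: while y < 8:

After execution: y = 8
8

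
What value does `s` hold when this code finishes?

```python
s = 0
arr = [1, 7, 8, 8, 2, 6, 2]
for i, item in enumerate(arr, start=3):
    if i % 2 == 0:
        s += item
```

Let's trace through this code step by step.

Initialize: s = 0
Initialize: arr = [1, 7, 8, 8, 2, 6, 2]
Entering loop: for i, item in enumerate(arr, start=3):

After execution: s = 21
21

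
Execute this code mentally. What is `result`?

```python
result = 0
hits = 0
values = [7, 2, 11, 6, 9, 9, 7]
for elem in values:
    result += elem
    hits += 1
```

Let's trace through this code step by step.

Initialize: result = 0
Initialize: hits = 0
Initialize: values = [7, 2, 11, 6, 9, 9, 7]
Entering loop: for elem in values:

After execution: result = 51
51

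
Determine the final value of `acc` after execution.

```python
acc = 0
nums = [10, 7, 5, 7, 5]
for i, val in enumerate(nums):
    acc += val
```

Let's trace through this code step by step.

Initialize: acc = 0
Initialize: nums = [10, 7, 5, 7, 5]
Entering loop: for i, val in enumerate(nums):

After execution: acc = 34
34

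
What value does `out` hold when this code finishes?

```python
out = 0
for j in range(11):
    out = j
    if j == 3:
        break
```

Let's trace through this code step by step.

Initialize: out = 0
Entering loop: for j in range(11):

After execution: out = 3
3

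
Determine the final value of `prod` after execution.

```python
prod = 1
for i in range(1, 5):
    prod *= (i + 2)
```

Let's trace through this code step by step.

Initialize: prod = 1
Entering loop: for i in range(1, 5):

After execution: prod = 360
360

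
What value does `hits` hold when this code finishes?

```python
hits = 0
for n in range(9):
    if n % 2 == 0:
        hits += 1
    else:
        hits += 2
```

Let's trace through this code step by step.

Initialize: hits = 0
Entering loop: for n in range(9):

After execution: hits = 13
13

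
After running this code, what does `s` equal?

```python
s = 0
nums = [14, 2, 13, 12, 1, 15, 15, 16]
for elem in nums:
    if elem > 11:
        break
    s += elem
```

Let's trace through this code step by step.

Initialize: s = 0
Initialize: nums = [14, 2, 13, 12, 1, 15, 15, 16]
Entering loop: for elem in nums:

After execution: s = 0
0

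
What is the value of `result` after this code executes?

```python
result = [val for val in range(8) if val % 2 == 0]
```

Let's trace through this code step by step.

Initialize: result = [val for val in range(8) if val % 2 == 0]

After execution: result = [0, 2, 4, 6]
[0, 2, 4, 6]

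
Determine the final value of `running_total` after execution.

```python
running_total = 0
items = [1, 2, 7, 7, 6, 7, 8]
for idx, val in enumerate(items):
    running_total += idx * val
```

Let's trace through this code step by step.

Initialize: running_total = 0
Initialize: items = [1, 2, 7, 7, 6, 7, 8]
Entering loop: for idx, val in enumerate(items):

After execution: running_total = 144
144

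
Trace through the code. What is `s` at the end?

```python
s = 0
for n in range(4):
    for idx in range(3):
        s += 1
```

Let's trace through this code step by step.

Initialize: s = 0
Entering loop: for n in range(4):

After execution: s = 12
12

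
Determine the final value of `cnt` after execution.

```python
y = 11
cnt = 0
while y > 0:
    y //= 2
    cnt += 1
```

Let's trace through this code step by step.

Initialize: y = 11
Initialize: cnt = 0
Entering loop: while y > 0:

After execution: cnt = 4
4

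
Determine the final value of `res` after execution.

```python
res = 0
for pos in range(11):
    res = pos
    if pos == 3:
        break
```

Let's trace through this code step by step.

Initialize: res = 0
Entering loop: for pos in range(11):

After execution: res = 3
3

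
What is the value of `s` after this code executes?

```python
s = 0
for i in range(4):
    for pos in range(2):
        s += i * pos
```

Let's trace through this code step by step.

Initialize: s = 0
Entering loop: for i in range(4):

After execution: s = 6
6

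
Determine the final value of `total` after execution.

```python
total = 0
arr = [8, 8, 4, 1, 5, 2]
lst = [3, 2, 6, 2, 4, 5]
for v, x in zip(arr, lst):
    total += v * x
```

Let's trace through this code step by step.

Initialize: total = 0
Initialize: arr = [8, 8, 4, 1, 5, 2]
Initialize: lst = [3, 2, 6, 2, 4, 5]
Entering loop: for v, x in zip(arr, lst):

After execution: total = 96
96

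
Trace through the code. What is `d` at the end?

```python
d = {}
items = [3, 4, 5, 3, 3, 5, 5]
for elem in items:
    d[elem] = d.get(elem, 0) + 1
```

Let's trace through this code step by step.

Initialize: d = {}
Initialize: items = [3, 4, 5, 3, 3, 5, 5]
Entering loop: for elem in items:

After execution: d = {3: 3, 4: 1, 5: 3}
{3: 3, 4: 1, 5: 3}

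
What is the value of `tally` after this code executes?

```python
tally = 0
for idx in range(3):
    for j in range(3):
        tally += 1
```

Let's trace through this code step by step.

Initialize: tally = 0
Entering loop: for idx in range(3):

After execution: tally = 9
9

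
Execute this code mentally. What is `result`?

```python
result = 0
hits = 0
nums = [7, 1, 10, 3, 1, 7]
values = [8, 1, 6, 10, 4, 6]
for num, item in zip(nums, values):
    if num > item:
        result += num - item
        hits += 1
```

Let's trace through this code step by step.

Initialize: result = 0
Initialize: hits = 0
Initialize: nums = [7, 1, 10, 3, 1, 7]
Initialize: values = [8, 1, 6, 10, 4, 6]
Entering loop: for num, item in zip(nums, values):

After execution: result = 5
5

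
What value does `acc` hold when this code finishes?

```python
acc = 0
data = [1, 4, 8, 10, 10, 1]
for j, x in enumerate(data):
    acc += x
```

Let's trace through this code step by step.

Initialize: acc = 0
Initialize: data = [1, 4, 8, 10, 10, 1]
Entering loop: for j, x in enumerate(data):

After execution: acc = 34
34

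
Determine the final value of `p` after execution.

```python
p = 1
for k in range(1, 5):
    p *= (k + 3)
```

Let's trace through this code step by step.

Initialize: p = 1
Entering loop: for k in range(1, 5):

After execution: p = 840
840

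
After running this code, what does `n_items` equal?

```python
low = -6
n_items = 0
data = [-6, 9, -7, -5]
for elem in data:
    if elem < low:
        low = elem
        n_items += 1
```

Let's trace through this code step by step.

Initialize: low = -6
Initialize: n_items = 0
Initialize: data = [-6, 9, -7, -5]
Entering loop: for elem in data:

After execution: n_items = 1
1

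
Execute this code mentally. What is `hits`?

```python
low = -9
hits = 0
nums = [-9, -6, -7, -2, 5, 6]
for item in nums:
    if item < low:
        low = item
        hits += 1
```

Let's trace through this code step by step.

Initialize: low = -9
Initialize: hits = 0
Initialize: nums = [-9, -6, -7, -2, 5, 6]
Entering loop: for item in nums:

After execution: hits = 0
0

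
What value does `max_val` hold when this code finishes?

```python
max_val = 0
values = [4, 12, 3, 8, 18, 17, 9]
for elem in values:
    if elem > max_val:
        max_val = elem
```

Let's trace through this code step by step.

Initialize: max_val = 0
Initialize: values = [4, 12, 3, 8, 18, 17, 9]
Entering loop: for elem in values:

After execution: max_val = 18
18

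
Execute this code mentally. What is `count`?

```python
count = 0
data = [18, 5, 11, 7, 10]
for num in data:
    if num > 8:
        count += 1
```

Let's trace through this code step by step.

Initialize: count = 0
Initialize: data = [18, 5, 11, 7, 10]
Entering loop: for num in data:

After execution: count = 3
3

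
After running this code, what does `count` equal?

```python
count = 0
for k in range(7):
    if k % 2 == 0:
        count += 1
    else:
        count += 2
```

Let's trace through this code step by step.

Initialize: count = 0
Entering loop: for k in range(7):

After execution: count = 10
10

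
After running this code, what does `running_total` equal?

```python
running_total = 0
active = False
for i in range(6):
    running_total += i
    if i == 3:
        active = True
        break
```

Let's trace through this code step by step.

Initialize: running_total = 0
Initialize: active = False
Entering loop: for i in range(6):

After execution: running_total = 6
6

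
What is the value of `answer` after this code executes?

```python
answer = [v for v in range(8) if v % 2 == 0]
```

Let's trace through this code step by step.

Initialize: answer = [v for v in range(8) if v % 2 == 0]

After execution: answer = [0, 2, 4, 6]
[0, 2, 4, 6]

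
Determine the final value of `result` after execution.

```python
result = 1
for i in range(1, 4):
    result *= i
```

Let's trace through this code step by step.

Initialize: result = 1
Entering loop: for i in range(1, 4):

After execution: result = 6
6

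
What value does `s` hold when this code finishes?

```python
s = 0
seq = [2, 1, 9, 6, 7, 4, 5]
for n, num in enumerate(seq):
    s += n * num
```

Let's trace through this code step by step.

Initialize: s = 0
Initialize: seq = [2, 1, 9, 6, 7, 4, 5]
Entering loop: for n, num in enumerate(seq):

After execution: s = 115
115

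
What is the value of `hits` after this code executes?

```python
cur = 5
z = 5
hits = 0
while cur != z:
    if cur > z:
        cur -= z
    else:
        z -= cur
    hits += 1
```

Let's trace through this code step by step.

Initialize: cur = 5
Initialize: z = 5
Initialize: hits = 0
Entering loop: while cur != z:

After execution: hits = 0
0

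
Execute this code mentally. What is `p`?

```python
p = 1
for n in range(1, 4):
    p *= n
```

Let's trace through this code step by step.

Initialize: p = 1
Entering loop: for n in range(1, 4):

After execution: p = 6
6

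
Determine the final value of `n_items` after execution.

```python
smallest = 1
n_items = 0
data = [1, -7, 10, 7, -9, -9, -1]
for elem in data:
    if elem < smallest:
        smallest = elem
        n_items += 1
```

Let's trace through this code step by step.

Initialize: smallest = 1
Initialize: n_items = 0
Initialize: data = [1, -7, 10, 7, -9, -9, -1]
Entering loop: for elem in data:

After execution: n_items = 2
2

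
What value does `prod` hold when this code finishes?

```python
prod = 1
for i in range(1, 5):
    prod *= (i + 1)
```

Let's trace through this code step by step.

Initialize: prod = 1
Entering loop: for i in range(1, 5):

After execution: prod = 120
120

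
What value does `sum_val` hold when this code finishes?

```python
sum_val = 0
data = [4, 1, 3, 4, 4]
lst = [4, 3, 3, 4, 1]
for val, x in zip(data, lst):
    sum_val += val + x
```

Let's trace through this code step by step.

Initialize: sum_val = 0
Initialize: data = [4, 1, 3, 4, 4]
Initialize: lst = [4, 3, 3, 4, 1]
Entering loop: for val, x in zip(data, lst):

After execution: sum_val = 31
31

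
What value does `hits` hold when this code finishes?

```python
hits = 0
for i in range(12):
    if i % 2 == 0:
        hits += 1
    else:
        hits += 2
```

Let's trace through this code step by step.

Initialize: hits = 0
Entering loop: for i in range(12):

After execution: hits = 18
18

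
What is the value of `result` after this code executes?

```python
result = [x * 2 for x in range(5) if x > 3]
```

Let's trace through this code step by step.

Initialize: result = [x * 2 for x in range(5) if x > 3]

After execution: result = [8]
[8]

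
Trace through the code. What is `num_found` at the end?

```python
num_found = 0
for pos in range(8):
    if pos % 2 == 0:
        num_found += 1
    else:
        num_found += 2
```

Let's trace through this code step by step.

Initialize: num_found = 0
Entering loop: for pos in range(8):

After execution: num_found = 12
12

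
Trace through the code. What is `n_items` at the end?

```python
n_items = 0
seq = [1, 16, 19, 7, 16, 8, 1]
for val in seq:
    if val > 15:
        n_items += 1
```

Let's trace through this code step by step.

Initialize: n_items = 0
Initialize: seq = [1, 16, 19, 7, 16, 8, 1]
Entering loop: for val in seq:

After execution: n_items = 3
3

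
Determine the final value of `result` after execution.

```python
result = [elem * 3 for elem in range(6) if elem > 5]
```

Let's trace through this code step by step.

Initialize: result = [elem * 3 for elem in range(6) if elem > 5]

After execution: result = []
[]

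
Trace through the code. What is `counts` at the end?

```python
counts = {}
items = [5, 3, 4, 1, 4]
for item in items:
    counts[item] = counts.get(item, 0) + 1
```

Let's trace through this code step by step.

Initialize: counts = {}
Initialize: items = [5, 3, 4, 1, 4]
Entering loop: for item in items:

After execution: counts = {5: 1, 3: 1, 4: 2, 1: 1}
{5: 1, 3: 1, 4: 2, 1: 1}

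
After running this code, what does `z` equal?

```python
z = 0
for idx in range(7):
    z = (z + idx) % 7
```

Let's trace through this code step by step.

Initialize: z = 0
Entering loop: for idx in range(7):

After execution: z = 0
0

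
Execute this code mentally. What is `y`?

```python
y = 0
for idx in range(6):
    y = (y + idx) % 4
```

Let's trace through this code step by step.

Initialize: y = 0
Entering loop: for idx in range(6):

After execution: y = 3
3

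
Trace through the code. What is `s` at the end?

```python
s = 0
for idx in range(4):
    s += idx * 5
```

Let's trace through this code step by step.

Initialize: s = 0
Entering loop: for idx in range(4):

After execution: s = 30
30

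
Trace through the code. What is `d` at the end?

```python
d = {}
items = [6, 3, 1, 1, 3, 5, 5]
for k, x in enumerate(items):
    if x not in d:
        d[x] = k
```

Let's trace through this code step by step.

Initialize: d = {}
Initialize: items = [6, 3, 1, 1, 3, 5, 5]
Entering loop: for k, x in enumerate(items):

After execution: d = {6: 0, 3: 1, 1: 2, 5: 5}
{6: 0, 3: 1, 1: 2, 5: 5}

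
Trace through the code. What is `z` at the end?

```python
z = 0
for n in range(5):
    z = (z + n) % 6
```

Let's trace through this code step by step.

Initialize: z = 0
Entering loop: for n in range(5):

After execution: z = 4
4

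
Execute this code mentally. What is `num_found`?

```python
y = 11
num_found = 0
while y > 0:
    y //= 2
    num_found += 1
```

Let's trace through this code step by step.

Initialize: y = 11
Initialize: num_found = 0
Entering loop: while y > 0:

After execution: num_found = 4
4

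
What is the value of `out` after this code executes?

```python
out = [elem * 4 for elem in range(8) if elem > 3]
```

Let's trace through this code step by step.

Initialize: out = [elem * 4 for elem in range(8) if elem > 3]

After execution: out = [16, 20, 24, 28]
[16, 20, 24, 28]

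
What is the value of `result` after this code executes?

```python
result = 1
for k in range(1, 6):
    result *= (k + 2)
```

Let's trace through this code step by step.

Initialize: result = 1
Entering loop: for k in range(1, 6):

After execution: result = 2520
2520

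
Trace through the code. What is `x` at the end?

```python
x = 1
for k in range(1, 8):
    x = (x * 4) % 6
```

Let's trace through this code step by step.

Initialize: x = 1
Entering loop: for k in range(1, 8):

After execution: x = 4
4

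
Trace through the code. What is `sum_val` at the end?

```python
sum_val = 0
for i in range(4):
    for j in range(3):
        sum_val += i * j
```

Let's trace through this code step by step.

Initialize: sum_val = 0
Entering loop: for i in range(4):

After execution: sum_val = 18
18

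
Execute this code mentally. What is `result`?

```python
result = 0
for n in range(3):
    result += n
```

Let's trace through this code step by step.

Initialize: result = 0
Entering loop: for n in range(3):

After execution: result = 3
3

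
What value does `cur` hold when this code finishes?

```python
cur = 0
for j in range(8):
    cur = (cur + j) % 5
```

Let's trace through this code step by step.

Initialize: cur = 0
Entering loop: for j in range(8):

After execution: cur = 3
3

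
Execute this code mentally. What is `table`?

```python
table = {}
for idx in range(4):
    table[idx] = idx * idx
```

Let's trace through this code step by step.

Initialize: table = {}
Entering loop: for idx in range(4):

After execution: table = {0: 0, 1: 1, 2: 4, 3: 9}
{0: 0, 1: 1, 2: 4, 3: 9}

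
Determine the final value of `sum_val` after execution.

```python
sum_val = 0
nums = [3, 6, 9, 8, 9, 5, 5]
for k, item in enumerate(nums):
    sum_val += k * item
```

Let's trace through this code step by step.

Initialize: sum_val = 0
Initialize: nums = [3, 6, 9, 8, 9, 5, 5]
Entering loop: for k, item in enumerate(nums):

After execution: sum_val = 139
139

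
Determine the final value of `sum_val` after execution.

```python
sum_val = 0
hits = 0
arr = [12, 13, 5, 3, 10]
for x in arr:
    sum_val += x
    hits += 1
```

Let's trace through this code step by step.

Initialize: sum_val = 0
Initialize: hits = 0
Initialize: arr = [12, 13, 5, 3, 10]
Entering loop: for x in arr:

After execution: sum_val = 43
43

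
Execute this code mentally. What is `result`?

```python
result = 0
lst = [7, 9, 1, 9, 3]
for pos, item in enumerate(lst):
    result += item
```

Let's trace through this code step by step.

Initialize: result = 0
Initialize: lst = [7, 9, 1, 9, 3]
Entering loop: for pos, item in enumerate(lst):

After execution: result = 29
29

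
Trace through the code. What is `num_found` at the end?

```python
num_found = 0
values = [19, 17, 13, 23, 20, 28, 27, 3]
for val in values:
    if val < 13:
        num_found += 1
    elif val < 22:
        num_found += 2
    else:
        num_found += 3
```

Let's trace through this code step by step.

Initialize: num_found = 0
Initialize: values = [19, 17, 13, 23, 20, 28, 27, 3]
Entering loop: for val in values:

After execution: num_found = 18
18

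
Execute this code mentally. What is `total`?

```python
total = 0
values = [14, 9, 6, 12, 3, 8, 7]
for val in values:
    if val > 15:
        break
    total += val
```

Let's trace through this code step by step.

Initialize: total = 0
Initialize: values = [14, 9, 6, 12, 3, 8, 7]
Entering loop: for val in values:

After execution: total = 59
59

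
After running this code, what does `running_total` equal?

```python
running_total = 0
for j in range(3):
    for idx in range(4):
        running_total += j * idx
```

Let's trace through this code step by step.

Initialize: running_total = 0
Entering loop: for j in range(3):

After execution: running_total = 18
18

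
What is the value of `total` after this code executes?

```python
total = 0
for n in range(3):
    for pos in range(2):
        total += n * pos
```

Let's trace through this code step by step.

Initialize: total = 0
Entering loop: for n in range(3):

After execution: total = 3
3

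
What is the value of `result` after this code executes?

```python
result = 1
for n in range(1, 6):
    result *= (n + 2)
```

Let's trace through this code step by step.

Initialize: result = 1
Entering loop: for n in range(1, 6):

After execution: result = 2520
2520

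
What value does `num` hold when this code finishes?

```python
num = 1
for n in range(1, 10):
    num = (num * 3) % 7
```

Let's trace through this code step by step.

Initialize: num = 1
Entering loop: for n in range(1, 10):

After execution: num = 6
6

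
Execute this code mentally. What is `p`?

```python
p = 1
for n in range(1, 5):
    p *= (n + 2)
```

Let's trace through this code step by step.

Initialize: p = 1
Entering loop: for n in range(1, 5):

After execution: p = 360
360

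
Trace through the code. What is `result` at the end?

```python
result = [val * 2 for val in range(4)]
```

Let's trace through this code step by step.

Initialize: result = [val * 2 for val in range(4)]

After execution: result = [0, 2, 4, 6]
[0, 2, 4, 6]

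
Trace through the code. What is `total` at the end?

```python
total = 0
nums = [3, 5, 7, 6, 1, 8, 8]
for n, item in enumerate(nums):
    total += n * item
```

Let's trace through this code step by step.

Initialize: total = 0
Initialize: nums = [3, 5, 7, 6, 1, 8, 8]
Entering loop: for n, item in enumerate(nums):

After execution: total = 129
129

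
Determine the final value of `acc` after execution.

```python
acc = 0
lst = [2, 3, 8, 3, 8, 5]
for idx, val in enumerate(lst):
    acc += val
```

Let's trace through this code step by step.

Initialize: acc = 0
Initialize: lst = [2, 3, 8, 3, 8, 5]
Entering loop: for idx, val in enumerate(lst):

After execution: acc = 29
29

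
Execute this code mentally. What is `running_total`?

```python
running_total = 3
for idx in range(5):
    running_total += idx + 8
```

Let's trace through this code step by step.

Initialize: running_total = 3
Entering loop: for idx in range(5):

After execution: running_total = 53
53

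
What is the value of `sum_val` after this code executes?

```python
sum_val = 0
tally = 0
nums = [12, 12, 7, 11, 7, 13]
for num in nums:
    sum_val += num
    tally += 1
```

Let's trace through this code step by step.

Initialize: sum_val = 0
Initialize: tally = 0
Initialize: nums = [12, 12, 7, 11, 7, 13]
Entering loop: for num in nums:

After execution: sum_val = 62
62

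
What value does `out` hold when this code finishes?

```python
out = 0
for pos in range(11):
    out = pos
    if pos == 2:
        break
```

Let's trace through this code step by step.

Initialize: out = 0
Entering loop: for pos in range(11):

After execution: out = 2
2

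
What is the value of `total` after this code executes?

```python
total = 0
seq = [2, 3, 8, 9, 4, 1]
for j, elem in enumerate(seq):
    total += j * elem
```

Let's trace through this code step by step.

Initialize: total = 0
Initialize: seq = [2, 3, 8, 9, 4, 1]
Entering loop: for j, elem in enumerate(seq):

After execution: total = 67
67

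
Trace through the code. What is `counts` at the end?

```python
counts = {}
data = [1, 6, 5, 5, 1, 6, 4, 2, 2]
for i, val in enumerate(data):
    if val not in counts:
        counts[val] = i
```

Let's trace through this code step by step.

Initialize: counts = {}
Initialize: data = [1, 6, 5, 5, 1, 6, 4, 2, 2]
Entering loop: for i, val in enumerate(data):

After execution: counts = {1: 0, 6: 1, 5: 2, 4: 6, 2: 7}
{1: 0, 6: 1, 5: 2, 4: 6, 2: 7}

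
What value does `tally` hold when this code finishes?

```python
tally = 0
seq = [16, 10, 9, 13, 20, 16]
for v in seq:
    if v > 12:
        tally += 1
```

Let's trace through this code step by step.

Initialize: tally = 0
Initialize: seq = [16, 10, 9, 13, 20, 16]
Entering loop: for v in seq:

After execution: tally = 4
4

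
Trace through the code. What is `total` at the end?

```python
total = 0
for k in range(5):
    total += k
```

Let's trace through this code step by step.

Initialize: total = 0
Entering loop: for k in range(5):

After execution: total = 10
10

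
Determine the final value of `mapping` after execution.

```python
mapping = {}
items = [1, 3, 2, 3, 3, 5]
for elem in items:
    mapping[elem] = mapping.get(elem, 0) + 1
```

Let's trace through this code step by step.

Initialize: mapping = {}
Initialize: items = [1, 3, 2, 3, 3, 5]
Entering loop: for elem in items:

After execution: mapping = {1: 1, 3: 3, 2: 1, 5: 1}
{1: 1, 3: 3, 2: 1, 5: 1}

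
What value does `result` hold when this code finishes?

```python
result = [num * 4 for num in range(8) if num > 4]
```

Let's trace through this code step by step.

Initialize: result = [num * 4 for num in range(8) if num > 4]

After execution: result = [20, 24, 28]
[20, 24, 28]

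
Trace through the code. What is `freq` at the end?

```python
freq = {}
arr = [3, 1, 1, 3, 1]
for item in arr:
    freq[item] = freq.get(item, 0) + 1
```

Let's trace through this code step by step.

Initialize: freq = {}
Initialize: arr = [3, 1, 1, 3, 1]
Entering loop: for item in arr:

After execution: freq = {3: 2, 1: 3}
{3: 2, 1: 3}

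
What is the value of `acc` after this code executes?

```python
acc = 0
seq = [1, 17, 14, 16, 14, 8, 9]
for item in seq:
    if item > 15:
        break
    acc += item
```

Let's trace through this code step by step.

Initialize: acc = 0
Initialize: seq = [1, 17, 14, 16, 14, 8, 9]
Entering loop: for item in seq:

After execution: acc = 1
1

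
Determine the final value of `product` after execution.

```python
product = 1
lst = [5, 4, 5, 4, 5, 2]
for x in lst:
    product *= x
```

Let's trace through this code step by step.

Initialize: product = 1
Initialize: lst = [5, 4, 5, 4, 5, 2]
Entering loop: for x in lst:

After execution: product = 4000
4000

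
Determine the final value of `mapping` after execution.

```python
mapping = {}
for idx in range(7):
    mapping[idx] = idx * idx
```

Let's trace through this code step by step.

Initialize: mapping = {}
Entering loop: for idx in range(7):

After execution: mapping = {0: 0, 1: 1, 2: 4, 3: 9, 4: 16, 5: 25, 6: 36}
{0: 0, 1: 1, 2: 4, 3: 9, 4: 16, 5: 25, 6: 36}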